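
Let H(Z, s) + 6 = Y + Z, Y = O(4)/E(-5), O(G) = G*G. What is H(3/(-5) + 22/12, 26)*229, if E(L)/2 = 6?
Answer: -23587/30 ≈ -786.23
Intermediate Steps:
E(L) = 12 (E(L) = 2*6 = 12)
O(G) = G²
Y = 4/3 (Y = 4²/12 = 16*(1/12) = 4/3 ≈ 1.3333)
H(Z, s) = -14/3 + Z (H(Z, s) = -6 + (4/3 + Z) = -14/3 + Z)
H(3/(-5) + 22/12, 26)*229 = (-14/3 + (3/(-5) + 22/12))*229 = (-14/3 + (3*(-⅕) + 22*(1/12)))*229 = (-14/3 + (-⅗ + 11/6))*229 = (-14/3 + 37/30)*229 = -103/30*229 = -23587/30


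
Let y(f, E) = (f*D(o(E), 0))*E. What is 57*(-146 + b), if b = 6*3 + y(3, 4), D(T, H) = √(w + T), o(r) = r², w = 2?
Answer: -7296 + 2052*√2 ≈ -4394.0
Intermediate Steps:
D(T, H) = √(2 + T)
y(f, E) = E*f*√(2 + E²) (y(f, E) = (f*√(2 + E²))*E = E*f*√(2 + E²))
b = 18 + 36*√2 (b = 6*3 + 4*3*√(2 + 4²) = 18 + 4*3*√(2 + 16) = 18 + 4*3*√18 = 18 + 4*3*(3*√2) = 18 + 36*√2 ≈ 68.912)
57*(-146 + b) = 57*(-146 + (18 + 36*√2)) = 57*(-128 + 36*√2) = -7296 + 2052*√2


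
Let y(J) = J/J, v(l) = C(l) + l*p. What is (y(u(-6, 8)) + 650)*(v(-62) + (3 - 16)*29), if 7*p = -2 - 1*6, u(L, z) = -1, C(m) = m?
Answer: -239661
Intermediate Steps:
p = -8/7 (p = (-2 - 1*6)/7 = (-2 - 6)/7 = (⅐)*(-8) = -8/7 ≈ -1.1429)
v(l) = -l/7 (v(l) = l + l*(-8/7) = l - 8*l/7 = -l/7)
y(J) = 1
(y(u(-6, 8)) + 650)*(v(-62) + (3 - 16)*29) = (1 + 650)*(-⅐*(-62) + (3 - 16)*29) = 651*(62/7 - 13*29) = 651*(62/7 - 377) = 651*(-2577/7) = -239661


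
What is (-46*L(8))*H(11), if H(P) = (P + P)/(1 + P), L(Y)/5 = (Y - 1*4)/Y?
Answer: -1265/6 ≈ -210.83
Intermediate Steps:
L(Y) = 5*(-4 + Y)/Y (L(Y) = 5*((Y - 1*4)/Y) = 5*((Y - 4)/Y) = 5*((-4 + Y)/Y) = 5*(-4 + Y)/Y)
H(P) = 2*P/(1 + P) (H(P) = (2*P)/(1 + P) = 2*P/(1 + P))
(-46*L(8))*H(11) = (-46*(5 - 20/8))*(2*11/(1 + 11)) = (-46*(5 - 20*⅛))*(2*11/12) = (-46*(5 - 5/2))*(2*11*(1/12)) = -46*5/2*(11/6) = -115*11/6 = -1265/6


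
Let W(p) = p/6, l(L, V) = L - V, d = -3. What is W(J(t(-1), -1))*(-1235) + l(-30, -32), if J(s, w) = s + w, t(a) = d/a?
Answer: -1229/3 ≈ -409.67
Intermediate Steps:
t(a) = -3/a
W(p) = p/6 (W(p) = p*(1/6) = p/6)
W(J(t(-1), -1))*(-1235) + l(-30, -32) = ((-3/(-1) - 1)/6)*(-1235) + (-30 - 1*(-32)) = ((-3*(-1) - 1)/6)*(-1235) + (-30 + 32) = ((3 - 1)/6)*(-1235) + 2 = ((1/6)*2)*(-1235) + 2 = (1/3)*(-1235) + 2 = -1235/3 + 2 = -1229/3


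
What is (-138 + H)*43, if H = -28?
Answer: -7138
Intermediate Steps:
(-138 + H)*43 = (-138 - 28)*43 = -166*43 = -7138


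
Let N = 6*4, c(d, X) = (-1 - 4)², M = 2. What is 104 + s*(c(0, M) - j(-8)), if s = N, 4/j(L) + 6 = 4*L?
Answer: 13424/19 ≈ 706.53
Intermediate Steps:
j(L) = 4/(-6 + 4*L)
c(d, X) = 25 (c(d, X) = (-5)² = 25)
N = 24
s = 24
104 + s*(c(0, M) - j(-8)) = 104 + 24*(25 - 2/(-3 + 2*(-8))) = 104 + 24*(25 - 2/(-3 - 16)) = 104 + 24*(25 - 2/(-19)) = 104 + 24*(25 - 2*(-1)/19) = 104 + 24*(25 - 1*(-2/19)) = 104 + 24*(25 + 2/19) = 104 + 24*(477/19) = 104 + 11448/19 = 13424/19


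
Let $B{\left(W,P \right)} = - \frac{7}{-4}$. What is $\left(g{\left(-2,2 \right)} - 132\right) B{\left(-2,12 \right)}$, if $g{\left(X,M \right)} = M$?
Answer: $- \frac{455}{2} \approx -227.5$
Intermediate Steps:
$B{\left(W,P \right)} = \frac{7}{4}$ ($B{\left(W,P \right)} = \left(-7\right) \left(- \frac{1}{4}\right) = \frac{7}{4}$)
$\left(g{\left(-2,2 \right)} - 132\right) B{\left(-2,12 \right)} = \left(2 - 132\right) \frac{7}{4} = \left(-130\right) \frac{7}{4} = - \frac{455}{2}$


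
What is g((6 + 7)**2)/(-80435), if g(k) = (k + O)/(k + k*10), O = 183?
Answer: -32/13593515 ≈ -2.3541e-6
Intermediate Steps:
g(k) = (183 + k)/(11*k) (g(k) = (k + 183)/(k + k*10) = (183 + k)/(k + 10*k) = (183 + k)/((11*k)) = (183 + k)*(1/(11*k)) = (183 + k)/(11*k))
g((6 + 7)**2)/(-80435) = ((183 + (6 + 7)**2)/(11*((6 + 7)**2)))/(-80435) = ((183 + 13**2)/(11*(13**2)))*(-1/80435) = ((1/11)*(183 + 169)/169)*(-1/80435) = ((1/11)*(1/169)*352)*(-1/80435) = (32/169)*(-1/80435) = -32/13593515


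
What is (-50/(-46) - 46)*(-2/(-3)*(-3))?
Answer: 2066/23 ≈ 89.826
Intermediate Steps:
(-50/(-46) - 46)*(-2/(-3)*(-3)) = (-50*(-1/46) - 46)*(-2*(-⅓)*(-3)) = (25/23 - 46)*((⅔)*(-3)) = -1033/23*(-2) = 2066/23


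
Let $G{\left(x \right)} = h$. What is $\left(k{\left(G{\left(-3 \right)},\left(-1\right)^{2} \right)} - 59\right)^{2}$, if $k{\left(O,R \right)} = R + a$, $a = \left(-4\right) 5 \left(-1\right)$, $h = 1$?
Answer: $1444$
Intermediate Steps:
$G{\left(x \right)} = 1$
$a = 20$ ($a = \left(-20\right) \left(-1\right) = 20$)
$k{\left(O,R \right)} = 20 + R$ ($k{\left(O,R \right)} = R + 20 = 20 + R$)
$\left(k{\left(G{\left(-3 \right)},\left(-1\right)^{2} \right)} - 59\right)^{2} = \left(\left(20 + \left(-1\right)^{2}\right) - 59\right)^{2} = \left(\left(20 + 1\right) - 59\right)^{2} = \left(21 - 59\right)^{2} = \left(-38\right)^{2} = 1444$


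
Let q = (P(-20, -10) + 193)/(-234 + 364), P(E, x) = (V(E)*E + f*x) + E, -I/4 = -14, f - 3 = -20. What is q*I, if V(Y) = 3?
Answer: 7924/65 ≈ 121.91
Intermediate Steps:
f = -17 (f = 3 - 20 = -17)
I = 56 (I = -4*(-14) = 56)
P(E, x) = -17*x + 4*E (P(E, x) = (3*E - 17*x) + E = (-17*x + 3*E) + E = -17*x + 4*E)
q = 283/130 (q = ((-17*(-10) + 4*(-20)) + 193)/(-234 + 364) = ((170 - 80) + 193)/130 = (90 + 193)*(1/130) = 283*(1/130) = 283/130 ≈ 2.1769)
q*I = (283/130)*56 = 7924/65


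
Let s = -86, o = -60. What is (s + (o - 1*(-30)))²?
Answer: 13456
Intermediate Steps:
(s + (o - 1*(-30)))² = (-86 + (-60 - 1*(-30)))² = (-86 + (-60 + 30))² = (-86 - 30)² = (-116)² = 13456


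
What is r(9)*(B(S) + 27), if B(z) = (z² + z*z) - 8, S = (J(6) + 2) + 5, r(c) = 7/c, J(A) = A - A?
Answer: 91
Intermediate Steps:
J(A) = 0
S = 7 (S = (0 + 2) + 5 = 2 + 5 = 7)
B(z) = -8 + 2*z² (B(z) = (z² + z²) - 8 = 2*z² - 8 = -8 + 2*z²)
r(9)*(B(S) + 27) = (7/9)*((-8 + 2*7²) + 27) = (7*(⅑))*((-8 + 2*49) + 27) = 7*((-8 + 98) + 27)/9 = 7*(90 + 27)/9 = (7/9)*117 = 91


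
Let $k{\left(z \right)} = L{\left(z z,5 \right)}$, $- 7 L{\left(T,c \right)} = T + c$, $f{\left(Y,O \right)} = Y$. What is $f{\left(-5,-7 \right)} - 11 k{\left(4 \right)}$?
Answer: $28$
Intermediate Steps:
$L{\left(T,c \right)} = - \frac{T}{7} - \frac{c}{7}$ ($L{\left(T,c \right)} = - \frac{T + c}{7} = - \frac{T}{7} - \frac{c}{7}$)
$k{\left(z \right)} = - \frac{5}{7} - \frac{z^{2}}{7}$ ($k{\left(z \right)} = - \frac{z z}{7} - \frac{5}{7} = - \frac{z^{2}}{7} - \frac{5}{7} = - \frac{5}{7} - \frac{z^{2}}{7}$)
$f{\left(-5,-7 \right)} - 11 k{\left(4 \right)} = -5 - 11 \left(- \frac{5}{7} - \frac{4^{2}}{7}\right) = -5 - 11 \left(- \frac{5}{7} - \frac{16}{7}\right) = -5 - -33 = -5 + 33 = 28$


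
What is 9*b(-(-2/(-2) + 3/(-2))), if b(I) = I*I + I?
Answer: 27/4 ≈ 6.7500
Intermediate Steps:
b(I) = I + I**2 (b(I) = I**2 + I = I + I**2)
9*b(-(-2/(-2) + 3/(-2))) = 9*((-(-2/(-2) + 3/(-2)))*(1 - (-2/(-2) + 3/(-2)))) = 9*((-(-2*(-1/2) + 3*(-1/2)))*(1 - (-2*(-1/2) + 3*(-1/2)))) = 9*((-(1 - 3/2))*(1 - (1 - 3/2))) = 9*((-1*(-1/2))*(1 - 1*(-1/2))) = 9*((1 + 1/2)/2) = 9*((1/2)*(3/2)) = 9*(3/4) = 27/4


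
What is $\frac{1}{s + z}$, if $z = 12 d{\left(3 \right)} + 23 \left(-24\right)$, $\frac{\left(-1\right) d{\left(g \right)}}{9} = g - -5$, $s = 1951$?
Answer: $\frac{1}{535} \approx 0.0018692$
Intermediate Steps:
$d{\left(g \right)} = -45 - 9 g$ ($d{\left(g \right)} = - 9 \left(g - -5\right) = - 9 \left(g + 5\right) = - 9 \left(5 + g\right) = -45 - 9 g$)
$z = -1416$ ($z = 12 \left(-45 - 27\right) + 23 \left(-24\right) = 12 \left(-45 - 27\right) - 552 = 12 \left(-72\right) - 552 = -864 - 552 = -1416$)
$\frac{1}{s + z} = \frac{1}{1951 - 1416} = \frac{1}{535}$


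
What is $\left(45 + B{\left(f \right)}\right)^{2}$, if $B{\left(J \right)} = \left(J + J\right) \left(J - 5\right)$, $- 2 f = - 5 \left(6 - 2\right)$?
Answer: $21025$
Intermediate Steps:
$f = 10$ ($f = - \frac{\left(-5\right) \left(6 - 2\right)}{2} = - \frac{\left(-5\right) 4}{2} = \left(- \frac{1}{2}\right) \left(-20\right) = 10$)
$B{\left(J \right)} = 2 J \left(-5 + J\right)$
$\left(45 + B{\left(f \right)}\right)^{2} = \left(45 + 2 \cdot 10 \left(-5 + 10\right)\right)^{2} = \left(45 + 2 \cdot 10 \cdot 5\right)^{2} = \left(45 + 100\right)^{2} = 145^{2} = 21025$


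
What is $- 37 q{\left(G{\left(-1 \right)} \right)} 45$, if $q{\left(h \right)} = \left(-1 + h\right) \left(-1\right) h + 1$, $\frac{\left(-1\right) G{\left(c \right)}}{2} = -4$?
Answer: $91575$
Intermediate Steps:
$G{\left(c \right)} = 8$ ($G{\left(c \right)} = \left(-2\right) \left(-4\right) = 8$)
$q{\left(h \right)} = 1 + h \left(1 - h\right)$ ($q{\left(h \right)} = \left(1 - h\right) h + 1 = h \left(1 - h\right) + 1 = 1 + h \left(1 - h\right)$)
$- 37 q{\left(G{\left(-1 \right)} \right)} 45 = - 37 \left(1 + 8 - 8^{2}\right) 45 = - 37 \left(1 + 8 - 64\right) 45 = \left(-37\right) \left(-55\right) 45 = 2035 \cdot 45 = 91575$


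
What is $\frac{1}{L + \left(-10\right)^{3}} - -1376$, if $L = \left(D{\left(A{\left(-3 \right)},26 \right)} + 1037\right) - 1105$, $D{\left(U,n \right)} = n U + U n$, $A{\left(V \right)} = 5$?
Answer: $\frac{1111807}{808} \approx 1376.0$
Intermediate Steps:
$D{\left(U,n \right)} = 2 U n$ ($D{\left(U,n \right)} = U n + U n = 2 U n$)
$L = 192$ ($L = \left(2 \cdot 5 \cdot 26 + 1037\right) - 1105 = \left(260 + 1037\right) - 1105 = 1297 - 1105 = 192$)
$\frac{1}{L + \left(-10\right)^{3}} - -1376 = \frac{1}{192 + \left(-10\right)^{3}} - -1376 = \frac{1}{192 - 1000} + 1376 = \frac{1}{-808} + 1376 = - \frac{1}{808} + 1376 = \frac{1111807}{808}$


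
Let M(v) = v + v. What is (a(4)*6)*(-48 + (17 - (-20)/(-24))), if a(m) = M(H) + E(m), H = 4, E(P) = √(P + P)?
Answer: -1528 - 382*√2 ≈ -2068.2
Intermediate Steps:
E(P) = √2*√P (E(P) = √(2*P) = √2*√P)
M(v) = 2*v
a(m) = 8 + √2*√m (a(m) = 2*4 + √2*√m = 8 + √2*√m)
(a(4)*6)*(-48 + (17 - (-20)/(-24))) = ((8 + √2*√4)*6)*(-48 + (17 - (-20)/(-24))) = ((8 + √2*2)*6)*(-48 + (17 - (-20)*(-1)/24)) = ((8 + 2*√2)*6)*(-48 + (17 - 1*⅚)) = (48 + 12*√2)*(-48 + (17 - ⅚)) = (48 + 12*√2)*(-48 + 97/6) = (48 + 12*√2)*(-191/6) = -1528 - 382*√2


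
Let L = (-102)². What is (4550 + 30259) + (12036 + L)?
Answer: 57249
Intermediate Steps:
L = 10404
(4550 + 30259) + (12036 + L) = (4550 + 30259) + (12036 + 10404) = 34809 + 22440 = 57249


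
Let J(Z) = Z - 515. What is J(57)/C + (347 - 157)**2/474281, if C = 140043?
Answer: 4838331602/66419734083 ≈ 0.072845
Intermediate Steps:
J(Z) = -515 + Z
J(57)/C + (347 - 157)**2/474281 = (-515 + 57)/140043 + (347 - 157)**2/474281 = -458*1/140043 + 190**2*(1/474281) = -458/140043 + 36100*(1/474281) = -458/140043 + 36100/474281 = 4838331602/66419734083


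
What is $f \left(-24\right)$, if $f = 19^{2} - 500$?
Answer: $3336$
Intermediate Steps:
$f = -139$ ($f = 361 - 500 = -139$)
$f \left(-24\right) = \left(-139\right) \left(-24\right) = 3336$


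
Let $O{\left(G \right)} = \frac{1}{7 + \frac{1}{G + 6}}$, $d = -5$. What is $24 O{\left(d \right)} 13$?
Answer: $39$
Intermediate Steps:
$O{\left(G \right)} = \frac{1}{7 + \frac{1}{6 + G}}$
$24 O{\left(d \right)} 13 = 24 \frac{6 - 5}{43 + 7 \left(-5\right)} 13 = 24 \frac{1}{43 - 35} \cdot 1 \cdot 13 = 24 \cdot \frac{1}{8} \cdot 1 \cdot 13 = 24 \cdot \frac{1}{8} \cdot 13 = 3 \cdot 13 = 39$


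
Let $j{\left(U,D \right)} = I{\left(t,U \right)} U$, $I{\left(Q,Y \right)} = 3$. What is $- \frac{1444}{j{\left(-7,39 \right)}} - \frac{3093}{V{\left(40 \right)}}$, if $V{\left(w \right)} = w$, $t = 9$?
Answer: $- \frac{7193}{840} \approx -8.5631$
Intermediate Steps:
$j{\left(U,D \right)} = 3 U$
$- \frac{1444}{j{\left(-7,39 \right)}} - \frac{3093}{V{\left(40 \right)}} = - \frac{1444}{3 \left(-7\right)} - \frac{3093}{40} = - \frac{1444}{-21} - \frac{3093}{40} = \left(-1444\right) \left(- \frac{1}{21}\right) - \frac{3093}{40} = \frac{1444}{21} - \frac{3093}{40} = - \frac{7193}{840}$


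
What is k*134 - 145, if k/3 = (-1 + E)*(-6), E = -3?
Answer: 9503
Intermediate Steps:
k = 72 (k = 3*((-1 - 3)*(-6)) = 3*(-4*(-6)) = 3*24 = 72)
k*134 - 145 = 72*134 - 145 = 9648 - 145 = 9503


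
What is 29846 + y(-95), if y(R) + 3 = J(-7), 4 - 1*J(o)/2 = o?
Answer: 29865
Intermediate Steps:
J(o) = 8 - 2*o
y(R) = 19 (y(R) = -3 + (8 - 2*(-7)) = -3 + (8 + 14) = -3 + 22 = 19)
29846 + y(-95) = 29846 + 19 = 29865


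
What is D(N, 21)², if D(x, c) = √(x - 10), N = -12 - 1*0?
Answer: -22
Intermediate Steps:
N = -12 (N = -12 + 0 = -12)
D(x, c) = √(-10 + x)
D(N, 21)² = (√(-10 - 12))² = (√(-22))² = (I*√22)² = -22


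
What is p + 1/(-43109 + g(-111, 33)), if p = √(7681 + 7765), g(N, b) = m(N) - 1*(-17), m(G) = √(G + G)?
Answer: -7182/309486781 + √15446 - I*√222/1856920686 ≈ 124.28 - 8.0239e-9*I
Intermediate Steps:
m(G) = √2*√G (m(G) = √(2*G) = √2*√G)
g(N, b) = 17 + √2*√N (g(N, b) = √2*√N - 1*(-17) = √2*√N + 17 = 17 + √2*√N)
p = √15446 ≈ 124.28
p + 1/(-43109 + g(-111, 33)) = √15446 + 1/(-43109 + (17 + √2*√(-111))) = √15446 + 1/(-43109 + (17 + √2*(I*√111))) = √15446 + 1/(-43109 + (17 + I*√222)) = √15446 + 1/(-43092 + I*√222)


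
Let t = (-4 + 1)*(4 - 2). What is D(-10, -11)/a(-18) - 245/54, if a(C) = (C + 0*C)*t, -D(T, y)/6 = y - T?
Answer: -121/27 ≈ -4.4815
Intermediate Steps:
t = -6 (t = -3*2 = -6)
D(T, y) = -6*y + 6*T (D(T, y) = -6*(y - T) = -6*y + 6*T)
a(C) = -6*C (a(C) = (C + 0*C)*(-6) = (C + 0)*(-6) = C*(-6) = -6*C)
D(-10, -11)/a(-18) - 245/54 = (-6*(-11) + 6*(-10))/((-6*(-18))) - 245/54 = (66 - 60)/108 - 245*1/54 = 6*(1/108) - 245/54 = 1/18 - 245/54 = -121/27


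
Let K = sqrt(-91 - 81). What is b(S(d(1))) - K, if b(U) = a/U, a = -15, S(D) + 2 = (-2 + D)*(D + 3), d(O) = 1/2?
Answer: 60/29 - 2*I*sqrt(43) ≈ 2.069 - 13.115*I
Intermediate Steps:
d(O) = 1/2
S(D) = -2 + (-2 + D)*(3 + D) (S(D) = -2 + (-2 + D)*(D + 3) = -2 + (-2 + D)*(3 + D))
K = 2*I*sqrt(43) (K = sqrt(-172) = 2*I*sqrt(43) ≈ 13.115*I)
b(U) = -15/U
b(S(d(1))) - K = -15/(-8 + 1/2 + (1/2)**2) - 2*I*sqrt(43) = -15/(-8 + 1/2 + 1/4) - 2*I*sqrt(43) = -15/(-29/4) - 2*I*sqrt(43) = -15*(-4/29) - 2*I*sqrt(43) = 60/29 - 2*I*sqrt(43)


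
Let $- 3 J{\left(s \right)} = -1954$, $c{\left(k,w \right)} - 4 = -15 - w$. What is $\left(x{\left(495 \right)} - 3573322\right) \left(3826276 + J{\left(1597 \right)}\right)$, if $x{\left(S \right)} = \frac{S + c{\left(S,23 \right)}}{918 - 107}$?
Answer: $- \frac{33270889265478542}{2433} \approx -1.3675 \cdot 10^{13}$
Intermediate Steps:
$c{\left(k,w \right)} = -11 - w$ ($c{\left(k,w \right)} = 4 - \left(15 + w\right) = -11 - w$)
$J{\left(s \right)} = \frac{1954}{3}$ ($J{\left(s \right)} = \left(- \frac{1}{3}\right) \left(-1954\right) = \frac{1954}{3}$)
$x{\left(S \right)} = - \frac{34}{811} + \frac{S}{811}$ ($x{\left(S \right)} = \frac{S - 34}{918 - 107} = \frac{S - 34}{811} = \left(S - 34\right) \frac{1}{811} = \left(-34 + S\right) \frac{1}{811} = - \frac{34}{811} + \frac{S}{811}$)
$\left(x{\left(495 \right)} - 3573322\right) \left(3826276 + J{\left(1597 \right)}\right) = \left(\left(- \frac{34}{811} + \frac{1}{811} \cdot 495\right) - 3573322\right) \left(3826276 + \frac{1954}{3}\right) = \left(\left(- \frac{34}{811} + \frac{495}{811}\right) - 3573322\right) \frac{11480782}{3} = \left(\frac{461}{811} - 3573322\right) \frac{11480782}{3} = \left(- \frac{2897963681}{811}\right) \frac{11480782}{3} = - \frac{33270889265478542}{2433}$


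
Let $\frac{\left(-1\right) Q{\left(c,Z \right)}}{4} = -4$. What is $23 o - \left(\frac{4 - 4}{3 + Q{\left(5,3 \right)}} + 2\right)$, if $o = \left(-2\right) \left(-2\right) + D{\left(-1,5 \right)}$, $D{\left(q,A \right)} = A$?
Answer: $205$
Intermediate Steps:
$Q{\left(c,Z \right)} = 16$ ($Q{\left(c,Z \right)} = \left(-4\right) \left(-4\right) = 16$)
$o = 9$ ($o = \left(-2\right) \left(-2\right) + 5 = 4 + 5 = 9$)
$23 o - \left(\frac{4 - 4}{3 + Q{\left(5,3 \right)}} + 2\right) = 23 \cdot 9 - \left(\frac{4 - 4}{3 + 16} + 2\right) = 207 - \left(\frac{0}{19} + 2\right) = 207 - \left(0 \cdot \frac{1}{19} + 2\right) = 207 - \left(0 + 2\right) = 207 - 2 = 205$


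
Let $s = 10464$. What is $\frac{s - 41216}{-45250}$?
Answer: $\frac{15376}{22625} \approx 0.6796$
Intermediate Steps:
$\frac{s - 41216}{-45250} = \frac{10464 - 41216}{-45250} = \left(10464 - 41216\right) \left(- \frac{1}{45250}\right) = \left(-30752\right) \left(- \frac{1}{45250}\right) = \frac{15376}{22625}$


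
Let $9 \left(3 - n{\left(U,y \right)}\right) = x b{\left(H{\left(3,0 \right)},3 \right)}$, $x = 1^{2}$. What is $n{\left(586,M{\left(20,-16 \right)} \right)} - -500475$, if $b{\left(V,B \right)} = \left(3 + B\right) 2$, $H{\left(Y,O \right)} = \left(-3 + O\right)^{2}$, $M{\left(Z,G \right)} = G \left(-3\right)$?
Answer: $\frac{1501430}{3} \approx 5.0048 \cdot 10^{5}$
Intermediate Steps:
$M{\left(Z,G \right)} = - 3 G$
$b{\left(V,B \right)} = 6 + 2 B$
$x = 1$
$n{\left(U,y \right)} = \frac{5}{3}$ ($n{\left(U,y \right)} = 3 - \frac{1 \left(6 + 2 \cdot 3\right)}{9} = 3 - \frac{1 \left(6 + 6\right)}{9} = 3 - \frac{1 \cdot 12}{9} = 3 - \frac{4}{3} = \frac{5}{3}$)
$n{\left(586,M{\left(20,-16 \right)} \right)} - -500475 = \frac{5}{3} - -500475 = \frac{5}{3} + 500475 = \frac{1501430}{3}$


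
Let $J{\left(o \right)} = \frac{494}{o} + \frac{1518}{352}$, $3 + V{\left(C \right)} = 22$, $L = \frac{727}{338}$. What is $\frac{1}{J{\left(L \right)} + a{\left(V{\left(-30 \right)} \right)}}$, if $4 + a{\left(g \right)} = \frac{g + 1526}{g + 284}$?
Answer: $\frac{1174832}{276184367} \approx 0.0042538$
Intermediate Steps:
$L = \frac{727}{338}$ ($L = 727 \cdot \frac{1}{338} = \frac{727}{338} \approx 2.1509$)
$V{\left(C \right)} = 19$ ($V{\left(C \right)} = -3 + 22 = 19$)
$J{\left(o \right)} = \frac{69}{16} + \frac{494}{o}$ ($J{\left(o \right)} = \frac{494}{o} + 1518 \cdot \frac{1}{352} = \frac{494}{o} + \frac{69}{16} = \frac{69}{16} + \frac{494}{o}$)
$a{\left(g \right)} = -4 + \frac{1526 + g}{284 + g}$ ($a{\left(g \right)} = -4 + \frac{g + 1526}{g + 284} = -4 + \frac{1526 + g}{284 + g}$)
$\frac{1}{J{\left(L \right)} + a{\left(V{\left(-30 \right)} \right)}} = \frac{1}{\left(\frac{69}{16} + \frac{494}{\frac{727}{338}}\right) + \frac{3 \left(130 - 19\right)}{284 + 19}} = \frac{1}{\left(\frac{69}{16} + 494 \cdot \frac{338}{727}\right) + \frac{3 \left(130 - 19\right)}{303}} = \frac{1}{\left(\frac{69}{16} + \frac{166972}{727}\right) + 3 \cdot \frac{1}{303} \cdot 111} = \frac{1}{\frac{2721715}{11632} + \frac{111}{101}} = \frac{1}{\frac{276184367}{1174832}} = \frac{1174832}{276184367}$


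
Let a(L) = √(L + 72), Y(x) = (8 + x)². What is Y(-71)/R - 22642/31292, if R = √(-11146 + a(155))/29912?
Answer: -11321/15646 - 118720728*I/√(11146 - √227) ≈ -0.72357 - 1.1253e+6*I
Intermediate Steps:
a(L) = √(72 + L)
R = √(-11146 + √227)/29912 (R = √(-11146 + √(72 + 155))/29912 = √(-11146 + √227)*(1/29912) = √(-11146 + √227)/29912 ≈ 0.0035271*I)
Y(-71)/R - 22642/31292 = (8 - 71)²/((√(-11146 + √227)/29912)) - 22642/31292 = (-63)²*(29912/√(-11146 + √227)) - 22642*1/31292 = 3969*(29912/√(-11146 + √227)) - 11321/15646 = 118720728/√(-11146 + √227) - 11321/15646 = -11321/15646 + 118720728/√(-11146 + √227)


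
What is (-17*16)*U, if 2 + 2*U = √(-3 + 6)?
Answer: 272 - 136*√3 ≈ 36.441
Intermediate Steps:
U = -1 + √3/2 (U = -1 + √(-3 + 6)/2 = -1 + √3/2 ≈ -0.13397)
(-17*16)*U = (-17*16)*(-1 + √3/2) = -272*(-1 + √3/2) = 272 - 136*√3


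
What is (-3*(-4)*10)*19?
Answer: 2280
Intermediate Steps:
(-3*(-4)*10)*19 = (12*10)*19 = 120*19 = 2280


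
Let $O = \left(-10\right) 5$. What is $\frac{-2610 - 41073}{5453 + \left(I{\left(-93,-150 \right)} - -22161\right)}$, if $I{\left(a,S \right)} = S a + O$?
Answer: $- \frac{14561}{13838} \approx -1.0522$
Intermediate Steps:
$O = -50$
$I{\left(a,S \right)} = -50 + S a$ ($I{\left(a,S \right)} = S a - 50 = -50 + S a$)
$\frac{-2610 - 41073}{5453 + \left(I{\left(-93,-150 \right)} - -22161\right)} = \frac{-2610 - 41073}{5453 - -36061} = - \frac{43683}{5453 + \left(\left(-50 + 13950\right) + 22161\right)} = - \frac{43683}{5453 + \left(13900 + 22161\right)} = - \frac{43683}{5453 + 36061} = - \frac{43683}{41514} = \left(-43683\right) \frac{1}{41514} = - \frac{14561}{13838}$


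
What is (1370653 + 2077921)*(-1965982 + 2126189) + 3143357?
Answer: 552488838175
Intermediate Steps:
(1370653 + 2077921)*(-1965982 + 2126189) + 3143357 = 3448574*160207 + 3143357 = 552485694818 + 3143357 = 552488838175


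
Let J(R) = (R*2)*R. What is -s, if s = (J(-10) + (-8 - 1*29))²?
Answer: -26569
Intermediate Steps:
J(R) = 2*R² (J(R) = (2*R)*R = 2*R²)
s = 26569 (s = (2*(-10)² + (-8 - 1*29))² = (2*100 + (-8 - 29))² = (200 - 37)² = 163² = 26569)
-s = -1*26569 = -26569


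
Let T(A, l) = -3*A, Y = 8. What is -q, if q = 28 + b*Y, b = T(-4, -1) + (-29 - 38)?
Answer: 412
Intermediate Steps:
b = -55 (b = -3*(-4) + (-29 - 38) = 12 - 67 = -55)
q = -412 (q = 28 - 55*8 = 28 - 440 = -412)
-q = -1*(-412) = 412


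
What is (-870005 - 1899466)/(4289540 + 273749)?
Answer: -2769471/4563289 ≈ -0.60690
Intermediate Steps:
(-870005 - 1899466)/(4289540 + 273749) = -2769471/4563289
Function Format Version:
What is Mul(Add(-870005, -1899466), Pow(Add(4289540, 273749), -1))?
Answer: Rational(-2769471, 4563289) ≈ -0.60690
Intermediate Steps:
Mul(Add(-870005, -1899466), Pow(Add(4289540, 273749), -1)) = Mul(-2769471, Pow(4563289, -1)) = Mul(-2769471, Rational(1, 4563289)) = Rational(-2769471, 4563289)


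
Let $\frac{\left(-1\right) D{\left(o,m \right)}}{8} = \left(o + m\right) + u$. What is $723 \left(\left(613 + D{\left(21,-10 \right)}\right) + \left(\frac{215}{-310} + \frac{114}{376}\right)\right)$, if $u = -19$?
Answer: $\frac{2850992163}{5828} \approx 4.8919 \cdot 10^{5}$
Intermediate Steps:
$D{\left(o,m \right)} = 152 - 8 m - 8 o$ ($D{\left(o,m \right)} = - 8 \left(\left(o + m\right) - 19\right) = - 8 \left(\left(m + o\right) - 19\right) = - 8 \left(-19 + m + o\right) = 152 - 8 m - 8 o$)
$723 \left(\left(613 + D{\left(21,-10 \right)}\right) + \left(\frac{215}{-310} + \frac{114}{376}\right)\right) = 723 \left(\left(613 - -64\right) + \left(\frac{215}{-310} + \frac{114}{376}\right)\right) = 723 \left(\left(613 + \left(152 + 80 - 168\right)\right) + \left(215 \left(- \frac{1}{310}\right) + 114 \cdot \frac{1}{376}\right)\right) = 723 \left(\left(613 + 64\right) + \left(- \frac{43}{62} + \frac{57}{188}\right)\right) = 723 \left(677 - \frac{2275}{5828}\right) = 723 \cdot \frac{3943281}{5828} = \frac{2850992163}{5828}$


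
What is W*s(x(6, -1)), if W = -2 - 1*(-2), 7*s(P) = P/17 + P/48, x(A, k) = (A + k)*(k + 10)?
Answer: 0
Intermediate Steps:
x(A, k) = (10 + k)*(A + k) (x(A, k) = (A + k)*(10 + k) = (10 + k)*(A + k))
s(P) = 65*P/5712 (s(P) = (P/17 + P/48)/7 = (65*P/816)/7 = 65*P/5712)
W = 0 (W = -2 + 2 = 0)
W*s(x(6, -1)) = 0*(65*((-1)² + 10*6 + 10*(-1) + 6*(-1))/5712) = 0*(65*(1 + 60 - 10 - 6)/5712) = 0*((65/5712)*45) = 0*(975/1904) = 0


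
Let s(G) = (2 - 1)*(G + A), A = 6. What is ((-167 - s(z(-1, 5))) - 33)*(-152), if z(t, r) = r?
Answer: 32072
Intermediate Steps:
s(G) = 6 + G (s(G) = (2 - 1)*(G + 6) = 1*(6 + G) = 6 + G)
((-167 - s(z(-1, 5))) - 33)*(-152) = ((-167 - (6 + 5)) - 33)*(-152) = ((-167 - 1*11) - 33)*(-152) = ((-167 - 11) - 33)*(-152) = (-178 - 33)*(-152) = -211*(-152) = 32072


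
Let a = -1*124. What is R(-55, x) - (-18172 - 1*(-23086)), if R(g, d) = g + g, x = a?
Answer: -5024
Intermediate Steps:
a = -124
x = -124
R(g, d) = 2*g
R(-55, x) - (-18172 - 1*(-23086)) = 2*(-55) - (-18172 - 1*(-23086)) = -110 - (-18172 + 23086) = -110 - 1*4914 = -110 - 4914 = -5024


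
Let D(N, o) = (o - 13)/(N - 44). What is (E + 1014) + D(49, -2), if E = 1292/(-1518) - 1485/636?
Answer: 162165331/160908 ≈ 1007.8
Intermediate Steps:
E = -512657/160908 (E = 1292*(-1/1518) - 1485*1/636 = -646/759 - 495/212 = -512657/160908 ≈ -3.1860)
D(N, o) = (-13 + o)/(-44 + N)
(E + 1014) + D(49, -2) = (-512657/160908 + 1014) + (-13 - 2)/(-44 + 49) = 162648055/160908 - 15/5 = 162648055/160908 + (1/5)*(-15) = 162648055/160908 - 3 = 162165331/160908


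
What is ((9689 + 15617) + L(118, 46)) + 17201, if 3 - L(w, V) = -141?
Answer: 42651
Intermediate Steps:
L(w, V) = 144 (L(w, V) = 3 - 1*(-141) = 3 + 141 = 144)
((9689 + 15617) + L(118, 46)) + 17201 = ((9689 + 15617) + 144) + 17201 = (25306 + 144) + 17201 = 25450 + 17201 = 42651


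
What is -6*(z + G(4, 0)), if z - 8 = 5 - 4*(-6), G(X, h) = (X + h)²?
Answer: -318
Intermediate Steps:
z = 37 (z = 8 + (5 - 4*(-6)) = 8 + (5 + 24) = 8 + 29 = 37)
-6*(z + G(4, 0)) = -6*(37 + (4 + 0)²) = -6*(37 + 4²) = -6*(37 + 16) = -6*53 = -318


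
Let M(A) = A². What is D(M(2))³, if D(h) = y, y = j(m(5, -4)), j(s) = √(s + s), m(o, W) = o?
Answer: 10*√10 ≈ 31.623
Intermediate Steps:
j(s) = √2*√s (j(s) = √(2*s) = √2*√s)
y = √10 (y = √2*√5 = √10 ≈ 3.1623)
D(h) = √10
D(M(2))³ = (√10)³ = 10*√10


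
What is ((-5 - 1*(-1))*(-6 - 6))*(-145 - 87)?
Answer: -11136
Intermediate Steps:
((-5 - 1*(-1))*(-6 - 6))*(-145 - 87) = ((-5 + 1)*(-12))*(-232) = -4*(-12)*(-232) = 48*(-232) = -11136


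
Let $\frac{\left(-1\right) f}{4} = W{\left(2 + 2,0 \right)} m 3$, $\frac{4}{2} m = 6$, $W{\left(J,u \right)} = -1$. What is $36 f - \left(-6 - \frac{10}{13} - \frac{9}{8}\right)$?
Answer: $\frac{135605}{104} \approx 1303.9$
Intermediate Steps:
$m = 3$ ($m = \frac{1}{2} \cdot 6 = 3$)
$f = 36$ ($f = - 4 \left(-1\right) 3 \cdot 3 = - 4 \left(\left(-3\right) 3\right) = \left(-4\right) \left(-9\right) = 36$)
$36 f - \left(-6 - \frac{10}{13} - \frac{9}{8}\right) = 36 \cdot 36 - \left(-6 - \frac{10}{13} - \frac{9}{8}\right) = 1296 - \left(-6 - \frac{10}{13} - \frac{9}{8}\right) = 1296 + \left(6 - \left(- \frac{10}{13} - \frac{9}{8}\right)\right) = 1296 + \left(6 - - \frac{197}{104}\right) = 1296 + \left(6 + \frac{197}{104}\right) = 1296 + \frac{821}{104} = \frac{135605}{104}$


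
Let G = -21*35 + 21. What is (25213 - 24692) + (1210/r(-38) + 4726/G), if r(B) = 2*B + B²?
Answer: 2467091/4788 ≈ 515.27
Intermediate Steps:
G = -714 (G = -735 + 21 = -714)
r(B) = B² + 2*B
(25213 - 24692) + (1210/r(-38) + 4726/G) = (25213 - 24692) + (1210/((-38*(2 - 38))) + 4726/(-714)) = 521 + (1210/((-38*(-36))) + 4726*(-1/714)) = 521 + (1210/1368 - 139/21) = 521 + (1210*(1/1368) - 139/21) = 521 + (605/684 - 139/21) = 521 - 27457/4788 = 2467091/4788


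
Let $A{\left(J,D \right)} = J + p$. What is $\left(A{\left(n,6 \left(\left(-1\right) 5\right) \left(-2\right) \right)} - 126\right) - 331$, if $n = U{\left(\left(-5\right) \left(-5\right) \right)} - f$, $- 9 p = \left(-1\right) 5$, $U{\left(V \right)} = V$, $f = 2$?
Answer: $- \frac{3901}{9} \approx -433.44$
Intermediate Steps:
$p = \frac{5}{9}$ ($p = - \frac{\left(-1\right) 5}{9} = \left(- \frac{1}{9}\right) \left(-5\right) = \frac{5}{9} \approx 0.55556$)
$n = 23$ ($n = \left(-5\right) \left(-5\right) - 2 = 25 - 2 = 23$)
$A{\left(J,D \right)} = \frac{5}{9} + J$ ($A{\left(J,D \right)} = J + \frac{5}{9} = \frac{5}{9} + J$)
$\left(A{\left(n,6 \left(\left(-1\right) 5\right) \left(-2\right) \right)} - 126\right) - 331 = \left(\left(\frac{5}{9} + 23\right) - 126\right) - 331 = \left(\frac{212}{9} - 126\right) - 331 = - \frac{922}{9} - 331 = - \frac{3901}{9}$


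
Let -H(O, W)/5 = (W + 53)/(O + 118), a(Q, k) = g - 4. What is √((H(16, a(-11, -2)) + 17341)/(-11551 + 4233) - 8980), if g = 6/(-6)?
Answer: I*√2159361364969742/490306 ≈ 94.775*I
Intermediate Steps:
g = -1 (g = 6*(-⅙) = -1)
a(Q, k) = -5 (a(Q, k) = -1 - 4 = -5)
H(O, W) = -5*(53 + W)/(118 + O) (H(O, W) = -5*(W + 53)/(O + 118) = -5*(53 + W)/(118 + O))
√((H(16, a(-11, -2)) + 17341)/(-11551 + 4233) - 8980) = √((5*(-53 - 1*(-5))/(118 + 16) + 17341)/(-11551 + 4233) - 8980) = √((5*(-53 + 5)/134 + 17341)/(-7318) - 8980) = √((5*(1/134)*(-48) + 17341)*(-1/7318) - 8980) = √((-120/67 + 17341)*(-1/7318) - 8980) = √((1161727/67)*(-1/7318) - 8980) = √(-1161727/490306 - 8980) = √(-4404109607/490306) = I*√2159361364969742/490306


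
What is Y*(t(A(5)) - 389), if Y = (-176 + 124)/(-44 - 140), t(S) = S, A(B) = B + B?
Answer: -4927/46 ≈ -107.11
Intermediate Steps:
A(B) = 2*B
Y = 13/46 (Y = -52/(-184) = -52*(-1/184) = 13/46 ≈ 0.28261)
Y*(t(A(5)) - 389) = 13*(2*5 - 389)/46 = 13*(10 - 389)/46 = (13/46)*(-379) = -4927/46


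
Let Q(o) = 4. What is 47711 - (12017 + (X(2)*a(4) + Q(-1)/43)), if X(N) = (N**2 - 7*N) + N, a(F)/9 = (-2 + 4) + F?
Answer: 1553414/43 ≈ 36126.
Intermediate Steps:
a(F) = 18 + 9*F (a(F) = 9*((-2 + 4) + F) = 9*(2 + F) = 18 + 9*F)
X(N) = N**2 - 6*N
47711 - (12017 + (X(2)*a(4) + Q(-1)/43)) = 47711 - (12017 + ((2*(-6 + 2))*(18 + 9*4) + 4/43)) = 47711 - (12017 + ((2*(-4))*(18 + 36) + 4*(1/43))) = 47711 - (12017 + (-8*54 + 4/43)) = 47711 - (12017 + (-432 + 4/43)) = 47711 - (12017 - 18572/43) = 47711 - 1*498159/43 = 47711 - 498159/43 = 1553414/43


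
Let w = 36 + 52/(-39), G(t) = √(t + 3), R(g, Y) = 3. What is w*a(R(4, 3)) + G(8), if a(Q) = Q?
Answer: 104 + √11 ≈ 107.32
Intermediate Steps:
G(t) = √(3 + t)
w = 104/3 (w = 36 + 52*(-1/39) = 36 - 4/3 = 104/3 ≈ 34.667)
w*a(R(4, 3)) + G(8) = (104/3)*3 + √(3 + 8) = 104 + √11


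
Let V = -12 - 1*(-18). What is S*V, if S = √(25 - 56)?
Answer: 6*I*√31 ≈ 33.407*I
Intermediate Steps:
V = 6 (V = -12 + 18 = 6)
S = I*√31 (S = √(-31) = I*√31 ≈ 5.5678*I)
S*V = (I*√31)*6 = 6*I*√31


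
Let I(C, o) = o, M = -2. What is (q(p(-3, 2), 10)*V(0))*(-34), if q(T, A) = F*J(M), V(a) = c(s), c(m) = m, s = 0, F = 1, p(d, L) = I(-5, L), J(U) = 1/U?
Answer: 0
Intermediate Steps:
p(d, L) = L
V(a) = 0
q(T, A) = -½ (q(T, A) = 1/(-2) = 1*(-½) = -½)
(q(p(-3, 2), 10)*V(0))*(-34) = -½*0*(-34) = 0*(-34) = 0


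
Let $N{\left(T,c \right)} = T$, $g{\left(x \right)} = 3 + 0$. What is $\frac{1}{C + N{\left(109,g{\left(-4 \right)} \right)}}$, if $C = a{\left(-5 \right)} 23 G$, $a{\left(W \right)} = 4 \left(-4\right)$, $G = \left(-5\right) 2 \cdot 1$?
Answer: $\frac{1}{3789} \approx 0.00026392$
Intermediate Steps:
$G = -10$ ($G = \left(-10\right) 1 = -10$)
$a{\left(W \right)} = -16$
$g{\left(x \right)} = 3$
$C = 3680$ ($C = \left(-16\right) 23 \left(-10\right) = \left(-368\right) \left(-10\right) = 3680$)
$\frac{1}{C + N{\left(109,g{\left(-4 \right)} \right)}} = \frac{1}{3680 + 109} = \frac{1}{3789}$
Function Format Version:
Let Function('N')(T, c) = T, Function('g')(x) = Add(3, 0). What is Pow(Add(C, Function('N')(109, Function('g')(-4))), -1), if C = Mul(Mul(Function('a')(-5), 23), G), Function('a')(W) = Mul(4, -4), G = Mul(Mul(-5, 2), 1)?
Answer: Rational(1, 3789) ≈ 0.00026392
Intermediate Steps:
G = -10 (G = Mul(-10, 1) = -10)
Function('a')(W) = -16
Function('g')(x) = 3
C = 3680 (C = Mul(Mul(-16, 23), -10) = Mul(-368, -10) = 3680)
Pow(Add(C, Function('N')(109, Function('g')(-4))), -1) = Pow(Add(3680, 109), -1) = Pow(3789, -1) = Rational(1, 3789)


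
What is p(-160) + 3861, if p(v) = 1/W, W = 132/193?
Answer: 509845/132 ≈ 3862.5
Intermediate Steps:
W = 132/193 (W = 132*(1/193) = 132/193 ≈ 0.68394)
p(v) = 193/132 (p(v) = 1/(132/193) = 193/132)
p(-160) + 3861 = 193/132 + 3861 = 509845/132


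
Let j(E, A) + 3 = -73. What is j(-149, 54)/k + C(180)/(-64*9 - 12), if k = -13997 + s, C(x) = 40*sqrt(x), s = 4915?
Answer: 2/239 - 20*sqrt(5)/49 ≈ -0.90431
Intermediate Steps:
j(E, A) = -76 (j(E, A) = -3 - 73 = -76)
k = -9082 (k = -13997 + 4915 = -9082)
j(-149, 54)/k + C(180)/(-64*9 - 12) = -76/(-9082) + (40*sqrt(180))/(-64*9 - 12) = -76*(-1/9082) + (40*(6*sqrt(5)))/(-576 - 12) = 2/239 + (240*sqrt(5))/(-588) = 2/239 + (240*sqrt(5))*(-1/588) = 2/239 - 20*sqrt(5)/49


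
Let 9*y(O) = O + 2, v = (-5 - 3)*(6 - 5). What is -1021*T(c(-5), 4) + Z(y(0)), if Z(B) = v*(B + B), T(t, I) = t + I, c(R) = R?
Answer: 9157/9 ≈ 1017.4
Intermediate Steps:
v = -8 (v = -8*1 = -8)
T(t, I) = I + t
y(O) = 2/9 + O/9 (y(O) = (O + 2)/9 = (2 + O)/9 = 2/9 + O/9)
Z(B) = -16*B (Z(B) = -8*(B + B) = -16*B)
-1021*T(c(-5), 4) + Z(y(0)) = -1021*(4 - 5) - 16*(2/9 + (⅑)*0) = -1021*(-1) - 16*(2/9 + 0) = 1021 - 16*2/9 = 1021 - 32/9 = 9157/9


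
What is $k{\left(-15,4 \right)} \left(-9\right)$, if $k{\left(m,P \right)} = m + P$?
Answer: $99$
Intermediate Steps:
$k{\left(m,P \right)} = P + m$
$k{\left(-15,4 \right)} \left(-9\right) = \left(4 - 15\right) \left(-9\right) = \left(-11\right) \left(-9\right) = 99$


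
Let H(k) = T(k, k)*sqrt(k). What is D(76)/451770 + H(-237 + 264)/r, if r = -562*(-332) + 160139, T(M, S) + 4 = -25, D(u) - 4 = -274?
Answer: -9/15059 - 87*sqrt(3)/346723 ≈ -0.0010323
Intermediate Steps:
D(u) = -270 (D(u) = 4 - 274 = -270)
T(M, S) = -29 (T(M, S) = -4 - 25 = -29)
r = 346723 (r = 186584 + 160139 = 346723)
H(k) = -29*sqrt(k)
D(76)/451770 + H(-237 + 264)/r = -270/451770 - 29*sqrt(-237 + 264)/346723 = -270*1/451770 - 87*sqrt(3)*(1/346723) = -9/15059 - 87*sqrt(3)*(1/346723) = -9/15059 - 87*sqrt(3)/346723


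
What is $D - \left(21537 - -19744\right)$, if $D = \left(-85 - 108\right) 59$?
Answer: $-52668$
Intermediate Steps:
$D = -11387$ ($D = \left(-193\right) 59 = -11387$)
$D - \left(21537 - -19744\right) = -11387 - \left(21537 - -19744\right) = -11387 - \left(21537 + 19744\right) = -11387 - 41281 = -52668$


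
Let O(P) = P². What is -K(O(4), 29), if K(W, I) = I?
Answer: -29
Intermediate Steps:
-K(O(4), 29) = -1*29 = -29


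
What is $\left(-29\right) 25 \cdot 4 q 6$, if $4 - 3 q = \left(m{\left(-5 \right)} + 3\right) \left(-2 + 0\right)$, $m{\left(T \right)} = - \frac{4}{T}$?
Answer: $-67280$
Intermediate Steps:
$q = \frac{58}{15}$ ($q = \frac{4}{3} - \frac{\left(- \frac{4}{-5} + 3\right) \left(-2 + 0\right)}{3} = \frac{4}{3} - \frac{\left(\left(-4\right) \left(- \frac{1}{5}\right) + 3\right) \left(-2\right)}{3} = \frac{4}{3} - \frac{\left(\frac{4}{5} + 3\right) \left(-2\right)}{3} = \frac{4}{3} - \frac{\frac{19}{5} \left(-2\right)}{3} = \frac{4}{3} - - \frac{38}{15} = \frac{4}{3} + \frac{38}{15} = \frac{58}{15} \approx 3.8667$)
$\left(-29\right) 25 \cdot 4 q 6 = \left(-29\right) 25 \cdot 4 \cdot \frac{58}{15} \cdot 6 = - 725 \cdot \frac{232}{15} \cdot 6 = \left(-725\right) \frac{464}{5} = -67280$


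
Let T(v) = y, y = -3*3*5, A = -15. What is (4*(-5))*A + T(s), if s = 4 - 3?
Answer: 255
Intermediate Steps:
s = 1
y = -45 (y = -9*5 = -45)
T(v) = -45
(4*(-5))*A + T(s) = (4*(-5))*(-15) - 45 = -20*(-15) - 45 = 300 - 45 = 255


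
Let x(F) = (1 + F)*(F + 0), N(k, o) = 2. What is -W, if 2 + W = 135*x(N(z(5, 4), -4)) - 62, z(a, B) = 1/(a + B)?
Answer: -746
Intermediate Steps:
z(a, B) = 1/(B + a)
x(F) = F*(1 + F) (x(F) = (1 + F)*F = F*(1 + F))
W = 746 (W = -2 + (135*(2*(1 + 2)) - 62) = -2 + (135*(2*3) - 62) = -2 + (135*6 - 62) = -2 + (810 - 62) = -2 + 748 = 746)
-W = -1*746 = -746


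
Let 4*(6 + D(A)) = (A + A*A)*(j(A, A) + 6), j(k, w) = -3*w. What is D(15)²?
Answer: 5503716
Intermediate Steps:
D(A) = -6 + (6 - 3*A)*(A + A²)/4 (D(A) = -6 + ((A + A*A)*(-3*A + 6))/4 = -6 + ((A + A²)*(6 - 3*A))/4 = -6 + ((6 - 3*A)*(A + A²))/4 = -6 + (6 - 3*A)*(A + A²)/4)
D(15)² = (-6 - ¾*15³ + (3/2)*15 + (¾)*15²)² = (-6 - ¾*3375 + 45/2 + (¾)*225)² = (-6 - 10125/4 + 45/2 + 675/4)² = (-2346)² = 5503716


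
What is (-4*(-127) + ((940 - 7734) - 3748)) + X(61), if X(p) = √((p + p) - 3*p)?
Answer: -10034 + I*√61 ≈ -10034.0 + 7.8102*I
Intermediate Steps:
X(p) = √(-p) (X(p) = √(2*p - 3*p) = √(-p))
(-4*(-127) + ((940 - 7734) - 3748)) + X(61) = (-4*(-127) + ((940 - 7734) - 3748)) + √(-1*61) = (508 + (-6794 - 3748)) + √(-61) = (508 - 10542) + I*√61 = -10034 + I*√61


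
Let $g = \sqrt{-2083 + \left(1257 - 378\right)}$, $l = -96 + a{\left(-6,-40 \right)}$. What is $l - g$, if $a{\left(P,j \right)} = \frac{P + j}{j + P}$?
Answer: $-95 - 2 i \sqrt{301} \approx -95.0 - 34.699 i$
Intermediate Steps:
$a{\left(P,j \right)} = 1$ ($a{\left(P,j \right)} = \frac{P + j}{P + j} = 1$)
$l = -95$ ($l = -96 + 1 = -95$)
$g = 2 i \sqrt{301}$ ($g = \sqrt{-2083 + \left(1257 - 378\right)} = \sqrt{-2083 + 879} = \sqrt{-1204} = 2 i \sqrt{301} \approx 34.699 i$)
$l - g = -95 - 2 i \sqrt{301}$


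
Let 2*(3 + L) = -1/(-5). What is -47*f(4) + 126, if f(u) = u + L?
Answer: 743/10 ≈ 74.300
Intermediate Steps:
L = -29/10 (L = -3 + (-1/(-5))/2 = -3 + (-1*(-⅕))/2 = -3 + (½)*(⅕) = -3 + ⅒ = -29/10 ≈ -2.9000)
f(u) = -29/10 + u (f(u) = u - 29/10 = -29/10 + u)
-47*f(4) + 126 = -47*(-29/10 + 4) + 126 = -47*11/10 + 126 = -517/10 + 126 = 743/10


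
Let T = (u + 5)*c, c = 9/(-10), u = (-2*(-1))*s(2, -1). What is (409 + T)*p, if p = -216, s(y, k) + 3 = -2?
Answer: -89316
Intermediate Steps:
s(y, k) = -5 (s(y, k) = -3 - 2 = -5)
u = -10 (u = -2*(-1)*(-5) = 2*(-5) = -10)
c = -9/10 (c = 9*(-1/10) = -9/10 ≈ -0.90000)
T = 9/2 (T = (-10 + 5)*(-9/10) = -5*(-9/10) = 9/2 ≈ 4.5000)
(409 + T)*p = (409 + 9/2)*(-216) = (827/2)*(-216) = -89316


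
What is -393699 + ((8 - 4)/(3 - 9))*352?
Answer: -1181801/3 ≈ -3.9393e+5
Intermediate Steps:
-393699 + ((8 - 4)/(3 - 9))*352 = -393699 + (4/(-6))*352 = -393699 + (4*(-⅙))*352 = -393699 - ⅔*352 = -393699 - 704/3 = -1181801/3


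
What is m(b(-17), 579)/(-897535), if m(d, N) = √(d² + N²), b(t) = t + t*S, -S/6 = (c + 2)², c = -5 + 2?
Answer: -√342466/897535 ≈ -0.00065201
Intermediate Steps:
c = -3
S = -6 (S = -6*(-3 + 2)² = -6*(-1)² = -6*1 = -6)
b(t) = -5*t (b(t) = t + t*(-6) = t - 6*t = -5*t)
m(d, N) = √(N² + d²)
m(b(-17), 579)/(-897535) = √(579² + (-5*(-17))²)/(-897535) = √(335241 + 85²)*(-1/897535) = √(335241 + 7225)*(-1/897535) = √342466*(-1/897535) = -√342466/897535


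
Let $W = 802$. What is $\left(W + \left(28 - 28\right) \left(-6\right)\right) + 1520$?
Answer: $2322$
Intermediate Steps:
$\left(W + \left(28 - 28\right) \left(-6\right)\right) + 1520 = \left(802 + \left(28 - 28\right) \left(-6\right)\right) + 1520 = \left(802 + 0 \left(-6\right)\right) + 1520 = \left(802 + 0\right) + 1520 = 802 + 1520 = 2322$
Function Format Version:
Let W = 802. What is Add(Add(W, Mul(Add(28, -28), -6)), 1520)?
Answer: 2322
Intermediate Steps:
Add(Add(W, Mul(Add(28, -28), -6)), 1520) = Add(Add(802, Mul(Add(28, -28), -6)), 1520) = Add(Add(802, Mul(0, -6)), 1520) = Add(Add(802, 0), 1520) = Add(802, 1520) = 2322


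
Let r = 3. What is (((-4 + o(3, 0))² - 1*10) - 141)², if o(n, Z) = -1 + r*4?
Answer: 10404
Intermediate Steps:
o(n, Z) = 11 (o(n, Z) = -1 + 3*4 = -1 + 12 = 11)
(((-4 + o(3, 0))² - 1*10) - 141)² = (((-4 + 11)² - 1*10) - 141)² = ((7² - 10) - 141)² = ((49 - 10) - 141)² = (39 - 141)² = (-102)² = 10404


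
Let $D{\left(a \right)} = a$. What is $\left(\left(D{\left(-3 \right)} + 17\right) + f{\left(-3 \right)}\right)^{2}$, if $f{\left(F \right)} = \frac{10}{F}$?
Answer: $\frac{1024}{9} \approx 113.78$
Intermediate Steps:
$\left(\left(D{\left(-3 \right)} + 17\right) + f{\left(-3 \right)}\right)^{2} = \left(\left(-3 + 17\right) + \frac{10}{-3}\right)^{2} = \left(14 + 10 \left(- \frac{1}{3}\right)\right)^{2} = \left(14 - \frac{10}{3}\right)^{2} = \left(\frac{32}{3}\right)^{2} = \frac{1024}{9}$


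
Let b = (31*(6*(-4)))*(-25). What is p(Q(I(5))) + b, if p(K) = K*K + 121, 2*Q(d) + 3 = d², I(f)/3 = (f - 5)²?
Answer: 74893/4 ≈ 18723.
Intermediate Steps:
I(f) = 3*(-5 + f)² (I(f) = 3*(f - 5)² = 3*(-5 + f)²)
Q(d) = -3/2 + d²/2
b = 18600 (b = (31*(-24))*(-25) = -744*(-25) = 18600)
p(K) = 121 + K² (p(K) = K² + 121 = 121 + K²)
p(Q(I(5))) + b = (121 + (-3/2 + (3*(-5 + 5)²)²/2)²) + 18600 = (121 + (-3/2 + (3*0²)²/2)²) + 18600 = (121 + (-3/2 + (3*0)²/2)²) + 18600 = (121 + (-3/2 + (½)*0²)²) + 18600 = (121 + (-3/2 + (½)*0)²) + 18600 = (121 + (-3/2 + 0)²) + 18600 = (121 + (-3/2)²) + 18600 = (121 + 9/4) + 18600 = 493/4 + 18600 = 74893/4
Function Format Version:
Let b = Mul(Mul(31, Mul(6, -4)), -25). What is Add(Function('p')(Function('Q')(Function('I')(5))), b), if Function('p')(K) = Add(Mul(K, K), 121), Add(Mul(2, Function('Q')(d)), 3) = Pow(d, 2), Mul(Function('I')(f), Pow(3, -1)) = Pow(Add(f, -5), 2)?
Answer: Rational(74893, 4) ≈ 18723.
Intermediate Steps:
Function('I')(f) = Mul(3, Pow(Add(-5, f), 2)) (Function('I')(f) = Mul(3, Pow(Add(f, -5), 2)) = Mul(3, Pow(Add(-5, f), 2)))
Function('Q')(d) = Add(Rational(-3, 2), Mul(Rational(1, 2), Pow(d, 2)))
b = 18600 (b = Mul(Mul(31, -24), -25) = Mul(-744, -25) = 18600)
Function('p')(K) = Add(121, Pow(K, 2)) (Function('p')(K) = Add(Pow(K, 2), 121) = Add(121, Pow(K, 2)))
Add(Function('p')(Function('Q')(Function('I')(5))), b) = Add(Add(121, Pow(Add(Rational(-3, 2), Mul(Rational(1, 2), Pow(Mul(3, Pow(Add(-5, 5), 2)), 2))), 2)), 18600) = Add(Add(121, Pow(Add(Rational(-3, 2), Mul(Rational(1, 2), Pow(Mul(3, Pow(0, 2)), 2))), 2)), 18600) = Add(Add(121, Pow(Add(Rational(-3, 2), Mul(Rational(1, 2), Pow(Mul(3, 0), 2))), 2)), 18600) = Add(Add(121, Pow(Add(Rational(-3, 2), Mul(Rational(1, 2), Pow(0, 2))), 2)), 18600) = Add(Add(121, Pow(Add(Rational(-3, 2), Mul(Rational(1, 2), 0)), 2)), 18600) = Add(Add(121, Pow(Add(Rational(-3, 2), 0), 2)), 18600) = Add(Add(121, Pow(Rational(-3, 2), 2)), 18600) = Add(Add(121, Rational(9, 4)), 18600) = Add(Rational(493, 4), 18600) = Rational(74893, 4)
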